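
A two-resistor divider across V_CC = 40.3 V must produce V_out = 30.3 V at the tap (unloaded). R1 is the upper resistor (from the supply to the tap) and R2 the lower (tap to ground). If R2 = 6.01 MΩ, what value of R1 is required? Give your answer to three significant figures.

R1 ≈ 1.98 MΩ

The divider ratio is R2/(R1+R2) = 30.3/40.3 = 0.7519.
R1 = R2·(1/k − 1) = 6.01 × 0.3300 = 1.983 MΩ.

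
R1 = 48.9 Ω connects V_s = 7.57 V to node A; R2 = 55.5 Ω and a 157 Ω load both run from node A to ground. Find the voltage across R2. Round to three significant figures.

First combine the lower leg with the load: R2 ‖ R_L = 41.00 Ω.
Then V_out = V_s · R2'/(R1 + R2') = 7.57 × 41.00/89.90 = 3.453 V.
(Unloaded it would be 4.02 V; the load pulls it down.)

V_out ≈ 3.45 V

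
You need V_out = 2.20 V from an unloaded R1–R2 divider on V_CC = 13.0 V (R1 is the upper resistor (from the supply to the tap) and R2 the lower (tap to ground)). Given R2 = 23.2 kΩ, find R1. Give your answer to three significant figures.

R1 ≈ 114 kΩ

V_out/V_CC = R2/(R1+R2) = 0.1692.
Rearranging, R1 = R2·(1−k)/k = 23.2 × 4.909 = 113.9 kΩ.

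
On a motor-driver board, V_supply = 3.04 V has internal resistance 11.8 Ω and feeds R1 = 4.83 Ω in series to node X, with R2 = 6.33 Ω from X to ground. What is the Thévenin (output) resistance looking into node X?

R_th ≈ 4.58 Ω

R1' = 11.8 + 4.83 = 16.63 Ω (source resistance + R1).
With V_supply suppressed (replaced by a short), R_th = R1' ‖ R2 = (16.63 × 6.33)/(16.63 + 6.33) = 4.585 Ω.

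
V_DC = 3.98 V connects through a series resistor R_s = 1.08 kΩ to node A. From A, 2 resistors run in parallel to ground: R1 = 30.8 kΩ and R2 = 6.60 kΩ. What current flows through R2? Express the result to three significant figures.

I ≈ 0.503 mA

Combine the parallel branches: R_p = (1/30.8 + 1/6.60)⁻¹ = 5.435 kΩ.
Node voltage V_A = V_DC · R_p/(R_s + R_p) = 3.98 × 0.8342 = 3.320 V.
Branch current I = V_A/R2 = 3.320/6.60 = 0.5031 mA.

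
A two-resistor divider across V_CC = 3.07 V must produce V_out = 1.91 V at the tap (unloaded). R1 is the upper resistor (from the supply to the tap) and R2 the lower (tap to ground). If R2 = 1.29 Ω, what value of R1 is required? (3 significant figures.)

R1 ≈ 0.783 Ω

V_out/V_CC = R2/(R1+R2) = 0.6221.
So R1 = R2 · (V_CC/V_out − 1) = 1.29 × (3.07/1.91 − 1) = 1.29 × 0.6073 = 0.7835 Ω.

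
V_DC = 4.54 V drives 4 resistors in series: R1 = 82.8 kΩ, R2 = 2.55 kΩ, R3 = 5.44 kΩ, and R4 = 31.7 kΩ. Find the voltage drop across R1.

V ≈ 3.07 V

ΣR = 82.8 + 2.55 + 5.44 + 31.7 = 122.5 kΩ.
Voltage divider: V = V_DC · (82.80 / 122.5) = 4.54 × 0.6760 = 3.069 V.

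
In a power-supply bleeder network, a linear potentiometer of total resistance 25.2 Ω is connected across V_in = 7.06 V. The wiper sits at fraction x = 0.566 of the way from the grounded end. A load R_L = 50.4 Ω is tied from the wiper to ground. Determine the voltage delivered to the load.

Lower segment x·R_p = 14.26 Ω; upper segment (1−x)·R_p = 10.94 Ω.
(x·R_p) ‖ R_L = 11.12 Ω.
V_out = 7.06 × 11.12/(10.94 + 11.12) = 3.559 V.

V_out ≈ 3.56 V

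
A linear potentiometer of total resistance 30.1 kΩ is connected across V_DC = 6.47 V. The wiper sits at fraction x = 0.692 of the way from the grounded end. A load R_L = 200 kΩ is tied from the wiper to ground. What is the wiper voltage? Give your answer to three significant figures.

V_out ≈ 4.34 V

Lower segment x·R_p = 20.83 kΩ; upper segment (1−x)·R_p = 9.271 kΩ.
Lower segment in parallel with the load: 20.83 ‖ 200 = 18.86 kΩ.
Loaded-divider output: V_out = 6.47 × 0.6705 = 4.338 V.
(Unloaded: V_out = x·V_DC = 4.48 V.)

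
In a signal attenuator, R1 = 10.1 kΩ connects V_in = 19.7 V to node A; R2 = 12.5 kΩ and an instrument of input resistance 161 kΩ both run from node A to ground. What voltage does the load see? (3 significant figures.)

First combine the lower leg with the load: R2 ‖ R_L = 11.60 kΩ.
Now apply the divider: V_out = 19.7 × 0.5345 = 10.53 V.

V_out ≈ 10.5 V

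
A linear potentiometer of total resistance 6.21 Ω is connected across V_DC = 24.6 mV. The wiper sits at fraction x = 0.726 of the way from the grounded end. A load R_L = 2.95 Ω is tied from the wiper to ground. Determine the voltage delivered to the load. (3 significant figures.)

Lower segment x·R_p = 4.508 Ω; upper segment (1−x)·R_p = 1.702 Ω.
R_L loads the lower segment: effective lower R = 1.783 Ω.
Then V_out = V_DC · 1.783/(1.702 + 1.783) = 12.59 mV.

V_out ≈ 12.6 mV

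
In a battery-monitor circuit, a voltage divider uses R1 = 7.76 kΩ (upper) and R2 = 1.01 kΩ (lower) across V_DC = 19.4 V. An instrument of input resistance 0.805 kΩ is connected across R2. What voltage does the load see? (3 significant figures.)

The load sits in parallel with R2, giving an effective lower resistance R2' = R2·R_L/(R2+R_L) = 0.4480 kΩ.
Now apply the divider: V_out = 19.4 × 0.05458 = 1.059 V.
(Unloaded it would be 2.23 V; the load pulls it down.)

V_out ≈ 1.06 V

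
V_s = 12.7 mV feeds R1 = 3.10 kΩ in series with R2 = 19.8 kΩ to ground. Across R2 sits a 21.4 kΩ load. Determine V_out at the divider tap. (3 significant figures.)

First combine the lower leg with the load: R2 ‖ R_L = 10.28 kΩ.
Voltage divider with the loaded lower leg: V_out = 12.7 × 10.28/(3.10 + 10.28) = 12.7 × 0.7684 = 9.759 mV.
(Unloaded it would be 11.0 mV; the load pulls it down.)

V_out ≈ 9.76 mV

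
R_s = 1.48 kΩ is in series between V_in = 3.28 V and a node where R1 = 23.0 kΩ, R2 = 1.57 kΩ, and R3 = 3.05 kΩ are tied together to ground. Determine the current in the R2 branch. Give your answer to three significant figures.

Parallel bank: R_p = 1/(1/23.0 + 1/1.57 + 1/3.05) = 0.9918 kΩ.
V_A = 3.28 × 0.9918/2.472 = 1.316 V.
Branch current I = V_A/R2 = 1.316/1.57 = 0.8383 mA.

I ≈ 0.838 mA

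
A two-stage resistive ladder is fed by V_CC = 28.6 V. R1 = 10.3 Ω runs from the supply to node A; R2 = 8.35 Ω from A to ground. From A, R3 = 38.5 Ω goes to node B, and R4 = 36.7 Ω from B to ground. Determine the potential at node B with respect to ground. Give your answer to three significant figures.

V_B ≈ 5.89 V

Node A sees R2 in parallel with the series input of stage 2, R3 + R4 = 75.20 Ω.
R2 ‖ (R3+R4) = 7.515 Ω.
So V_A = 28.6 × 0.4219 = 12.06 V.
V_B = V_A × 0.4880 = 5.888 V.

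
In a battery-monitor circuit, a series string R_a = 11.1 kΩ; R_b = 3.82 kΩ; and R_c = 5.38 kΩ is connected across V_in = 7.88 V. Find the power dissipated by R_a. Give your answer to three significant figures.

P ≈ 1.67 mW

Series current I = V_in/ΣR = 7.88/20.30 = 0.3882 mA.
V(R_a) = I·R = 4.309 V; P = V·I = 4.309 × 0.3882 = 1.673 mW.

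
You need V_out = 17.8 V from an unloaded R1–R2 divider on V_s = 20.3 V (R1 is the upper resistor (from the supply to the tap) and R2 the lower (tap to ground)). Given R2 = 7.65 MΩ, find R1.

R1 ≈ 1.07 MΩ

The divider ratio is R2/(R1+R2) = 17.8/20.3 = 0.8768.
Rearranging, R1 = R2·(1−k)/k = 7.65 × 0.1404 = 1.074 MΩ.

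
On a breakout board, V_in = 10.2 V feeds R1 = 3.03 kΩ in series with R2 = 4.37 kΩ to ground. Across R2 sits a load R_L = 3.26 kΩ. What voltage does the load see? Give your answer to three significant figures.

V_out ≈ 3.89 V

R2 ‖ R_L = (4.37 × 3.26)/(4.37 + 3.26) = 1.867 kΩ.
Voltage divider with the loaded lower leg: V_out = 10.2 × 1.867/(3.03 + 1.867) = 10.2 × 0.3813 = 3.889 V.
(Unloaded it would be 6.02 V; the load pulls it down.)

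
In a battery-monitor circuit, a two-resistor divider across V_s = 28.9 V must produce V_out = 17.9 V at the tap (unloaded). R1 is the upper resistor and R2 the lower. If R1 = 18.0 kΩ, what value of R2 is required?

R2 ≈ 29.3 kΩ

V_out/V_s = R2/(R1+R2) = 0.6194.
So R2 = R1 · V_out/(V_s − V_out) = 18.0 × 17.9/(28.9 − 17.9) = 18.0 × 1.627 = 29.29 kΩ.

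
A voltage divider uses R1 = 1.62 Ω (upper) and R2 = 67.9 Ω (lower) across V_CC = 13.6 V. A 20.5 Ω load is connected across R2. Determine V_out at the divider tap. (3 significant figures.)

V_out ≈ 12.3 V

First combine the lower leg with the load: R2 ‖ R_L = 15.75 Ω.
Then V_out = V_CC · R2'/(R1 + R2') = 13.6 × 15.75/17.37 = 12.33 V.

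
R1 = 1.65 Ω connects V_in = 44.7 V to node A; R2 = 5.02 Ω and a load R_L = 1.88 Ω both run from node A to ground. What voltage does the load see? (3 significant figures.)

V_out ≈ 20.3 V

First combine the lower leg with the load: R2 ‖ R_L = 1.368 Ω.
Voltage divider with the loaded lower leg: V_out = 44.7 × 1.368/(1.65 + 1.368) = 44.7 × 0.4532 = 20.26 V.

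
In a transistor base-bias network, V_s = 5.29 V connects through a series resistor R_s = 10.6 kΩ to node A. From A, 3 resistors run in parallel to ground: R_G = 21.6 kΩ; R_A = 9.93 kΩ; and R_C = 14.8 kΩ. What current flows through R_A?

I ≈ 0.163 mA

Equivalent of the parallel group: R_p = 4.661 kΩ.
V_A = 5.29 × 4.661/15.26 = 1.616 V.
Branch current I = V_A/R_A = 1.616/9.93 = 0.1627 mA.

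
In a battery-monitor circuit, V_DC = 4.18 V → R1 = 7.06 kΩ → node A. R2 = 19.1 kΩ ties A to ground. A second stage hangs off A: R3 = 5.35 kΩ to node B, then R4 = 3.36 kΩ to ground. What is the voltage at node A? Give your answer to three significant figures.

Node A sees R2 in parallel with the series input of stage 2, R3 + R4 = 8.710 kΩ.
Effective lower resistance at A: R2 ‖ 8.710 = 5.982 kΩ.
First divider: V_A = V_DC · 5.982/(7.06 + 5.982) = 1.917 V.

V_A ≈ 1.92 V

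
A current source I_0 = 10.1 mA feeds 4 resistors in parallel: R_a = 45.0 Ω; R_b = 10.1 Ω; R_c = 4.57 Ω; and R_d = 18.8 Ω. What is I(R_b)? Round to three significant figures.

Conductances: ΣG = 1/45.0 + 1/10.1 + 1/4.57 + 1/18.8 = 0.3932 (1/Ω).
By the current-divider rule, I = I_0 · G_k/ΣG = 10.1 × 0.2518 = 2.543 mA.

I ≈ 2.54 mA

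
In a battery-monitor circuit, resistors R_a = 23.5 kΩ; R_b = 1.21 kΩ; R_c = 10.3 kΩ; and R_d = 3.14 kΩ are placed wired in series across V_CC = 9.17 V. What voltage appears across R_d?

ΣR = 23.5 + 1.21 + 10.3 + 3.14 = 38.15 kΩ.
Voltage divider: V = V_CC · (3.140 / 38.15) = 9.17 × 0.08231 = 0.7548 V.

V ≈ 0.755 V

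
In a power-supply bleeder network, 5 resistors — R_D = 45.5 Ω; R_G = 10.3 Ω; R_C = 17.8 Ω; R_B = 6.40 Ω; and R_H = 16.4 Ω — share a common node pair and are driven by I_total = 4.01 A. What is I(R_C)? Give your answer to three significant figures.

I ≈ 0.574 A

Total conductance ΣG = 1/45.5 + 1/10.3 + 1/17.8 + 1/6.40 + 1/16.4 = 0.3925 (units of 1/Ω).
R_C takes the fraction G_k/ΣG = 0.05618/0.3925 = 0.1431, so I = 4.01 × 0.1431 = 0.5740 A.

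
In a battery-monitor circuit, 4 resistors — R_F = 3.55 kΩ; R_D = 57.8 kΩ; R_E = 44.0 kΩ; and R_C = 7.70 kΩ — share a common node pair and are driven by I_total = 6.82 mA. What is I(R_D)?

I ≈ 0.261 mA

Conductances: ΣG = 1/3.55 + 1/57.8 + 1/44.0 + 1/7.70 = 0.4516 (1/kΩ).
By the current-divider rule, I = I_total · G_k/ΣG = 6.82 × 0.03831 = 0.2613 mA.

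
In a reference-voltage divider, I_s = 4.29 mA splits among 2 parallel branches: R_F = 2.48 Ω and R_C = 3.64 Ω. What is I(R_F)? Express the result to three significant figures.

I ≈ 2.55 mA

Two-branch current divider: I_k = I_s · R_other/(R_1 + R_2).
I(R_F) = 4.29 × 3.64/(2.48 + 3.64) = 4.29 × 0.5948 = 2.552 mA.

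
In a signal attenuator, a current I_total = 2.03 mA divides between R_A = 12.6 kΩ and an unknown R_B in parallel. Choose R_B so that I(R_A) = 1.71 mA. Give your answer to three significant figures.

R_B ≈ 67.3 kΩ

Two-branch current divider: I_A = I_total · R_B/(R_A + R_B).
1.71/2.03 = R_B/(R_A + R_B) → R_B = R_A · (0.8424)/(1 − 0.8424) = 12.6 × 5.344 = 67.33 kΩ.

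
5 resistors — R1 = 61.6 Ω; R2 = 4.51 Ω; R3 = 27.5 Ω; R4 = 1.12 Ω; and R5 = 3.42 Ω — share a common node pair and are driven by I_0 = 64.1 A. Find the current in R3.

ΣG = 1/61.6 + 1/4.51 + 1/27.5 + 1/1.12 + 1/3.42 = 1.460.
R3 takes the fraction G_k/ΣG = 0.03636/1.460 = 0.02491, so I = 64.1 × 0.02491 = 1.597 A.

I ≈ 1.60 A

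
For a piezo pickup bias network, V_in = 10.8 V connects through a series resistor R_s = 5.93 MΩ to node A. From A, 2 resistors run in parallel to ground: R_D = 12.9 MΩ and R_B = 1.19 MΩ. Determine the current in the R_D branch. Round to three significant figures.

Equivalent of the parallel group: R_p = 1.089 MΩ.
V_A by voltage divider: V_A = 10.8 × 1.089/(5.93 + 1.089) = 1.676 V.
I(R_D) = V_A / R_D = 1.676/12.9 = 0.1299 µA.

I ≈ 0.130 µA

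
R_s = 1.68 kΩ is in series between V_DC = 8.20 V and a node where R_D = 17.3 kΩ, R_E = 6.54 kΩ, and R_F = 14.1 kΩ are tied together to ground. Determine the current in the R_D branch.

Combine the parallel branches: R_p = (1/17.3 + 1/6.54 + 1/14.1)⁻¹ = 3.551 kΩ.
V_A by voltage divider: V_A = 8.20 × 3.551/(1.68 + 3.551) = 5.566 V.
I(R_D) = V_A / R_D = 5.566/17.3 = 0.3218 mA.

I ≈ 0.322 mA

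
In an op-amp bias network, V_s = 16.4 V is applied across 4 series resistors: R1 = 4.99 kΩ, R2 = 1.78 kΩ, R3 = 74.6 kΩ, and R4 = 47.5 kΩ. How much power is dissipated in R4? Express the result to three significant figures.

Series current I = V_s/ΣR = 16.4/128.9 = 0.1273 mA.
P = I²R = 0.01620 × 47.5 = 0.7693 mW.

P ≈ 0.769 mW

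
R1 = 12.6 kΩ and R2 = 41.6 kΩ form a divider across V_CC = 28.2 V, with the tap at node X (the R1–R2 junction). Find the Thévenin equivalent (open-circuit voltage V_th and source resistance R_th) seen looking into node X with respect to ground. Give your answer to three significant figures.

Open-circuit (no load on X): V_th = V_CC · R2/(R1 + R2) = 28.2 × 41.6/(12.60 + 41.6) = 21.64 V.
Looking into X with the source shorted: R_th = R1·R2/(R1+R2) = 12.60 × 41.6/54.20 = 9.671 kΩ.

V_th ≈ 21.6 V, R_th ≈ 9.67 kΩ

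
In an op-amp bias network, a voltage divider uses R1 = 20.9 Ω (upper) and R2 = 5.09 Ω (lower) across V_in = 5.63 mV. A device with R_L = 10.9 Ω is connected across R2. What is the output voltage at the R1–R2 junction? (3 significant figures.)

First combine the lower leg with the load: R2 ‖ R_L = 3.470 Ω.
Voltage divider with the loaded lower leg: V_out = 5.63 × 3.470/(20.9 + 3.470) = 5.63 × 0.1424 = 0.8016 mV.
(Unloaded it would be 1.10 mV; the load pulls it down.)

V_out ≈ 0.802 mV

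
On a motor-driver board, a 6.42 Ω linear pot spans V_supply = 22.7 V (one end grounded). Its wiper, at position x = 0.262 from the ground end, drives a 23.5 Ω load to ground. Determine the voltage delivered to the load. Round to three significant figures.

The pot divides into 4.738 Ω above the wiper and 1.682 Ω below.
Lower segment in parallel with the load: 1.682 ‖ 23.5 = 1.570 Ω.
Loaded-divider output: V_out = 22.7 × 0.2489 = 5.649 V.

V_out ≈ 5.65 V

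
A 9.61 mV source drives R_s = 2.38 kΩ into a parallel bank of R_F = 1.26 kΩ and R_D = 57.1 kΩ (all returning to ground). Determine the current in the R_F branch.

Equivalent of the parallel group: R_p = 1.233 kΩ.
V_A by voltage divider: V_A = 9.61 × 1.233/(2.38 + 1.233) = 3.279 mV.
Branch current I = V_A/R_F = 3.279/1.26 = 2.603 µA.
(Equivalently: I_total = 2.660 µA, then current-divider fraction G_k/ΣG = 0.9784.)

I ≈ 2.60 µA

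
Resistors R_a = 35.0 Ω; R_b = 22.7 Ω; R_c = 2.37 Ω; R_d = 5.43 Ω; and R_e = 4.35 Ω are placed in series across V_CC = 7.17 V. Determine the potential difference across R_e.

V ≈ 0.447 V

Series total: ΣR = 35.0 + 22.7 + 2.37 + 5.43 + 4.35 = 69.85 Ω.
By the voltage-divider rule, V = 7.17 × 4.350/69.85 = 0.4465 V.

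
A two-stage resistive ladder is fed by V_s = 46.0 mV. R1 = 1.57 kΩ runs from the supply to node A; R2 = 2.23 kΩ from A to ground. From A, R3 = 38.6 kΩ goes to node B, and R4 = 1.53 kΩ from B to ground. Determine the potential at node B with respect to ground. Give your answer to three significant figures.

Node A sees R2 in parallel with the series input of stage 2, R3 + R4 = 40.13 kΩ.
Effective lower resistance at A: R2 ‖ 40.13 = 2.113 kΩ.
So V_A = 46.0 × 0.5737 = 26.39 mV.
Then the unloaded second divider: V_B = V_A × R4/(R3+R4) = 26.39 × 0.03813 = 1.006 mV.

V_B ≈ 1.01 mV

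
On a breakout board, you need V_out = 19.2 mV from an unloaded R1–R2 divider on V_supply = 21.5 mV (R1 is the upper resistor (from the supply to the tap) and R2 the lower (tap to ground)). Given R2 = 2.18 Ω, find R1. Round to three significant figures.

The divider ratio is R2/(R1+R2) = 19.2/21.5 = 0.8930.
So R1 = R2 · (V_supply/V_out − 1) = 2.18 × (21.5/19.2 − 1) = 2.18 × 0.1198 = 0.2611 Ω.

R1 ≈ 0.261 Ω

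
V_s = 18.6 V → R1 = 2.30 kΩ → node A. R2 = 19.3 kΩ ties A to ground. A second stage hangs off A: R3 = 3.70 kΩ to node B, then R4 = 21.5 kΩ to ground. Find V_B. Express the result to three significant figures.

Looking into the second stage from A: R3 + R4 = 25.20 kΩ appears in parallel with R2.
R2 ‖ (R3+R4) = 10.93 kΩ.
So V_A = 18.6 × 0.8261 = 15.37 V.
Stage 2 is unloaded, so V_B = V_A · R4/(R3+R4) = 15.37 × 21.5/25.20 = 13.11 V.

V_B ≈ 13.1 V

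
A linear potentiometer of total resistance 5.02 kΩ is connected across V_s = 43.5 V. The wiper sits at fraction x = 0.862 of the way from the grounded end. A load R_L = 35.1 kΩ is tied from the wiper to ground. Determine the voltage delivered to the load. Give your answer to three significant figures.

The pot divides into 0.6928 kΩ above the wiper and 4.327 kΩ below.
Lower segment in parallel with the load: 4.327 ‖ 35.1 = 3.852 kΩ.
Then V_out = V_s · 3.852/(0.6928 + 3.852) = 36.87 V.

V_out ≈ 36.9 V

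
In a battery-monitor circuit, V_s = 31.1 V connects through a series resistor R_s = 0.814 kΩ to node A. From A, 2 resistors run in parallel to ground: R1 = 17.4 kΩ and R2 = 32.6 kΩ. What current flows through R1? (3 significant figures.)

I ≈ 1.67 mA

Equivalent of the parallel group: R_p = 11.34 kΩ.
V_A = 31.1 × 11.34/12.16 = 29.02 V.
I(R1) = V_A / R1 = 29.02/17.4 = 1.668 mA.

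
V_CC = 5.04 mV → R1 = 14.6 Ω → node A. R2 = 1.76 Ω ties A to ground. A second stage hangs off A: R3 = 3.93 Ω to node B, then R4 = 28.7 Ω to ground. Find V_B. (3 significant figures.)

V_B ≈ 0.455 mV

Node A sees R2 in parallel with the series input of stage 2, R3 + R4 = 32.63 Ω.
Effective lower resistance at A: R2 ‖ 32.63 = 1.670 Ω.
First divider: V_A = V_CC · 1.670/(14.6 + 1.670) = 0.5173 mV.
Then the unloaded second divider: V_B = V_A × R4/(R3+R4) = 0.5173 × 0.8796 = 0.4550 mV.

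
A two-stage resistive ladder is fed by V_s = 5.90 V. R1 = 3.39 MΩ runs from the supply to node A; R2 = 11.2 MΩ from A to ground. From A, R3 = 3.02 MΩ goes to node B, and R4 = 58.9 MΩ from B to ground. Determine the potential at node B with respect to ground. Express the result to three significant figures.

V_B ≈ 4.13 V

Looking into the second stage from A: R3 + R4 = 61.92 MΩ appears in parallel with R2.
R2 ‖ (R3+R4) = 9.484 MΩ.
V_A = 5.90 × 9.484/(3.39 + 9.484) = 4.346 V.
Stage 2 is unloaded, so V_B = V_A · R4/(R3+R4) = 4.346 × 58.9/61.92 = 4.134 V.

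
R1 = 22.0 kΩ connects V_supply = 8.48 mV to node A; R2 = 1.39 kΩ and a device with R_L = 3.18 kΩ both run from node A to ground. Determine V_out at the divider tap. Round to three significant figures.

The load sits in parallel with R2, giving an effective lower resistance R2' = R2·R_L/(R2+R_L) = 0.9672 kΩ.
Voltage divider with the loaded lower leg: V_out = 8.48 × 0.9672/(22.0 + 0.9672) = 8.48 × 0.04211 = 0.3571 mV.

V_out ≈ 0.357 mV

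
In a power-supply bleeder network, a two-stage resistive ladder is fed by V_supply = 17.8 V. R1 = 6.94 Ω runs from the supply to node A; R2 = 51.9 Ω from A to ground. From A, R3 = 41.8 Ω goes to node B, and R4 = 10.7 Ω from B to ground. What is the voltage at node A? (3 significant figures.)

Looking into the second stage from A: R3 + R4 = 52.50 Ω appears in parallel with R2.
R2 ‖ (R3+R4) = 26.10 Ω.
V_A = 17.8 × 26.10/(6.94 + 26.10) = 14.06 V.

V_A ≈ 14.1 V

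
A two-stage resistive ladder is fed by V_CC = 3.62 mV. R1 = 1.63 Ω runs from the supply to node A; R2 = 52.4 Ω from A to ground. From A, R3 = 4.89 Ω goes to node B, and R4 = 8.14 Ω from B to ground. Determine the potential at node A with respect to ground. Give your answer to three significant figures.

Node A sees R2 in parallel with the series input of stage 2, R3 + R4 = 13.03 Ω.
R2 ‖ (R3+R4) = 10.44 Ω.
First divider: V_A = V_CC · 10.44/(1.63 + 10.44) = 3.131 mV.

V_A ≈ 3.13 mV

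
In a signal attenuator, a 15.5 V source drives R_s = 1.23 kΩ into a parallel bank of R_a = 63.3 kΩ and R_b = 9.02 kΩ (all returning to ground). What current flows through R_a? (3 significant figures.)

Equivalent of the parallel group: R_p = 7.895 kΩ.
V_A = 15.5 × 7.895/9.125 = 13.41 V.
I(R_a) = V_A / R_a = 13.41/63.3 = 0.2119 mA.

I ≈ 0.212 mA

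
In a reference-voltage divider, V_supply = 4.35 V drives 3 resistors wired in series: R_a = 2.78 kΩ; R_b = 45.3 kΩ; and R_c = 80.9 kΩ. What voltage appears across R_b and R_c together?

Total series resistance ΣR = 2.78 + 45.3 + 80.9 = 129.0 kΩ.
R_{R_b..R_c} = 45.3 + 80.9 = 126.2 kΩ.
Voltage divider: V = V_supply · (126.2 / 129.0) = 4.35 × 0.9784 = 4.256 V.

V ≈ 4.26 V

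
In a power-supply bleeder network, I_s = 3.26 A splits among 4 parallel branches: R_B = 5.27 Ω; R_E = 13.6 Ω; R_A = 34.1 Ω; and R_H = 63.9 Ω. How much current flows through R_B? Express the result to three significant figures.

Total conductance ΣG = 1/5.27 + 1/13.6 + 1/34.1 + 1/63.9 = 0.3083 (units of 1/Ω).
R_B takes the fraction G_k/ΣG = 0.1898/0.3083 = 0.6156, so I = 3.26 × 0.6156 = 2.007 A.

I ≈ 2.01 A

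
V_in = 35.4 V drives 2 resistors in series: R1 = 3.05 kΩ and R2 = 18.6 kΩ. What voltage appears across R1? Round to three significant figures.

ΣR = 3.05 + 18.6 = 21.65 kΩ.
Voltage divider: V = V_in · (3.050 / 21.65) = 35.4 × 0.1409 = 4.987 V.

V ≈ 4.99 V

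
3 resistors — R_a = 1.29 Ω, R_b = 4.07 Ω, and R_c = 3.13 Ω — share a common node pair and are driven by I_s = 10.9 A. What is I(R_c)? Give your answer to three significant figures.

I ≈ 2.60 A

ΣG = 1/1.29 + 1/4.07 + 1/3.13 = 1.340.
R_c takes the fraction G_k/ΣG = 0.3195/1.340 = 0.2384, so I = 10.9 × 0.2384 = 2.598 A.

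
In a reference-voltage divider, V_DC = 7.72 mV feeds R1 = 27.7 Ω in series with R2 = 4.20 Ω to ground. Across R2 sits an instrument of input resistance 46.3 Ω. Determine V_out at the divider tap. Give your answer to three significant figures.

The load sits in parallel with R2, giving an effective lower resistance R2' = R2·R_L/(R2+R_L) = 3.851 Ω.
Voltage divider with the loaded lower leg: V_out = 7.72 × 3.851/(27.7 + 3.851) = 7.72 × 0.1220 = 0.9422 mV.
(Unloaded it would be 1.02 mV; the load pulls it down.)

V_out ≈ 0.942 mV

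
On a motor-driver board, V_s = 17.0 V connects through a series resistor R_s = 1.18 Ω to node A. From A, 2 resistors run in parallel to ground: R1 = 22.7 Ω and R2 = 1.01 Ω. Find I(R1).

Parallel bank: R_p = 1/(1/22.7 + 1/1.01) = 0.9670 Ω.
Node voltage V_A = V_s · R_p/(R_s + R_p) = 17.0 × 0.4504 = 7.657 V.
Branch current I = V_A/R1 = 7.657/22.7 = 0.3373 A.

I ≈ 0.337 A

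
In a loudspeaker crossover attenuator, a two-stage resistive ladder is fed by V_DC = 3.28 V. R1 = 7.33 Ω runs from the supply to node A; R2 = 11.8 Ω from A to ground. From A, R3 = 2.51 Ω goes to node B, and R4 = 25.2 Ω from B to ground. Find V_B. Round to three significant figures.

V_B ≈ 1.58 V

Looking into the second stage from A: R3 + R4 = 27.71 Ω appears in parallel with R2.
R2 ‖ (R3+R4) = 8.276 Ω.
So V_A = 3.28 × 0.5303 = 1.739 V.
Stage 2 is unloaded, so V_B = V_A · R4/(R3+R4) = 1.739 × 25.2/27.71 = 1.582 V.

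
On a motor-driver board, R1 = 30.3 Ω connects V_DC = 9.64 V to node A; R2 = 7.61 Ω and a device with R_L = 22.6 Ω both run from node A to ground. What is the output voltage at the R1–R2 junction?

V_out ≈ 1.52 V

R2 ‖ R_L = (7.61 × 22.6)/(7.61 + 22.6) = 5.693 Ω.
Now apply the divider: V_out = 9.64 × 0.1582 = 1.525 V.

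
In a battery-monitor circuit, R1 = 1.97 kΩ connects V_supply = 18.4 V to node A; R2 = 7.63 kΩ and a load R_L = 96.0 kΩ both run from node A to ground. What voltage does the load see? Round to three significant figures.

R2 ‖ R_L = (7.63 × 96.0)/(7.63 + 96.0) = 7.068 kΩ.
Voltage divider with the loaded lower leg: V_out = 18.4 × 7.068/(1.97 + 7.068) = 18.4 × 0.7820 = 14.39 V.
(Unloaded it would be 14.6 V; the load pulls it down.)

V_out ≈ 14.4 V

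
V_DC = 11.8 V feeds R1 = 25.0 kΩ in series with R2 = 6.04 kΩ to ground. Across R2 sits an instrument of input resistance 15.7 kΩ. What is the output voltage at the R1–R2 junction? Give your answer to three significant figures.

R2 ‖ R_L = (6.04 × 15.7)/(6.04 + 15.7) = 4.362 kΩ.
Voltage divider with the loaded lower leg: V_out = 11.8 × 4.362/(25.0 + 4.362) = 11.8 × 0.1486 = 1.753 V.
(Unloaded it would be 2.30 V; the load pulls it down.)

V_out ≈ 1.75 V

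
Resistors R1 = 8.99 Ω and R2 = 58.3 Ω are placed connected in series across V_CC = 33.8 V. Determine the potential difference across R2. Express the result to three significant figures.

ΣR = 8.99 + 58.3 = 67.29 Ω.
By the voltage-divider rule, V = 33.8 × 58.30/67.29 = 29.28 V.

V ≈ 29.3 V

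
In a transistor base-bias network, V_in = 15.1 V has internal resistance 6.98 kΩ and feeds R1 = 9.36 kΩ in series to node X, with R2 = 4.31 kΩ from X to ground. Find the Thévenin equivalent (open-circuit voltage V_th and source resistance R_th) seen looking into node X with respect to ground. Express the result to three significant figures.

R1' = 6.98 + 9.36 = 16.34 kΩ (source resistance + R1).
With X open, the divider is unloaded: V_th = 15.1 × 4.31/20.65 = 3.152 V.
Looking into X with the source shorted: R_th = R1'·R2/(R1'+R2) = 16.34 × 4.31/20.65 = 3.410 kΩ.

V_th ≈ 3.15 V, R_th ≈ 3.41 kΩ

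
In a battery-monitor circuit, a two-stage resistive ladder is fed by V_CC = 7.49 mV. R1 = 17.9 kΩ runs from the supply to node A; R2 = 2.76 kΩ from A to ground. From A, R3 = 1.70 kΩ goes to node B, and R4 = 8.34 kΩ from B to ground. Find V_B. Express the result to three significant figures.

V_B ≈ 0.671 mV

Node A sees R2 in parallel with the series input of stage 2, R3 + R4 = 10.04 kΩ.
Effective lower resistance at A: R2 ‖ 10.04 = 2.165 kΩ.
First divider: V_A = V_CC · 2.165/(17.9 + 2.165) = 0.8081 mV.
Stage 2 is unloaded, so V_B = V_A · R4/(R3+R4) = 0.8081 × 8.34/10.04 = 0.6713 mV.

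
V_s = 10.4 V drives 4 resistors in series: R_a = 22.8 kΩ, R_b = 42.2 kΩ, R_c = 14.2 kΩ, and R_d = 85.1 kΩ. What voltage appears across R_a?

V ≈ 1.44 V

Series total: ΣR = 22.8 + 42.2 + 14.2 + 85.1 = 164.3 kΩ.
By the voltage-divider rule, V = 10.4 × 22.80/164.3 = 1.443 V.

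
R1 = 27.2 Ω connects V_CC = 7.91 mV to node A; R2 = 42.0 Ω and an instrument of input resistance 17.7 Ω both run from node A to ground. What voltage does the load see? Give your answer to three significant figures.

The load sits in parallel with R2, giving an effective lower resistance R2' = R2·R_L/(R2+R_L) = 12.45 Ω.
Now apply the divider: V_out = 7.91 × 0.3140 = 2.484 mV.

V_out ≈ 2.48 mV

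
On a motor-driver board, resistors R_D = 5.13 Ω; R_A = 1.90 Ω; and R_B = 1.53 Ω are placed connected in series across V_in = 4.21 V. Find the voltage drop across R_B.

V ≈ 0.752 V

Total series resistance ΣR = 5.13 + 1.90 + 1.53 = 8.560 Ω.
V = V_in · R/ΣR = 4.21 × 0.1787 = 0.7525 V.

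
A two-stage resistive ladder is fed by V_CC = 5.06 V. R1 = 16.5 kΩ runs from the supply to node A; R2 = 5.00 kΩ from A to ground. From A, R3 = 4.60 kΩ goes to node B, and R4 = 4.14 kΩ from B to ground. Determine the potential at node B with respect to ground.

V_B ≈ 0.387 V

Node A sees R2 in parallel with the series input of stage 2, R3 + R4 = 8.740 kΩ.
R2 ‖ (R3+R4) = 3.180 kΩ.
So V_A = 5.06 × 0.1616 = 0.8177 V.
Then the unloaded second divider: V_B = V_A × R4/(R3+R4) = 0.8177 × 0.4737 = 0.3873 V.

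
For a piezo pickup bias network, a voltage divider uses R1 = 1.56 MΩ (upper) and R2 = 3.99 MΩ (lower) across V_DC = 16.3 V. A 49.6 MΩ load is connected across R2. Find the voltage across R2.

The load sits in parallel with R2, giving an effective lower resistance R2' = R2·R_L/(R2+R_L) = 3.693 MΩ.
Now apply the divider: V_out = 16.3 × 0.7030 = 11.46 V.

V_out ≈ 11.5 V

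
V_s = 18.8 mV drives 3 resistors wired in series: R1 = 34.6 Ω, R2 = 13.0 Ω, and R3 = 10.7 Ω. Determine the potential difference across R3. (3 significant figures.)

ΣR = 34.6 + 13.0 + 10.7 = 58.30 Ω.
Voltage divider: V = V_s · (10.70 / 58.30) = 18.8 × 0.1835 = 3.450 mV.

V ≈ 3.45 mV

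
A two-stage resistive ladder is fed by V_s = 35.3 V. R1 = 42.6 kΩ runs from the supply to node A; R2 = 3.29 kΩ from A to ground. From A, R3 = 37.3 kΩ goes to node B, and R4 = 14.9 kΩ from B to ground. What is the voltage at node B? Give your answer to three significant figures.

V_B ≈ 0.682 V

Node A sees R2 in parallel with the series input of stage 2, R3 + R4 = 52.20 kΩ.
Effective lower resistance at A: R2 ‖ 52.20 = 3.095 kΩ.
First divider: V_A = V_s · 3.095/(42.6 + 3.095) = 2.391 V.
Stage 2 is unloaded, so V_B = V_A · R4/(R3+R4) = 2.391 × 14.9/52.20 = 0.6825 V.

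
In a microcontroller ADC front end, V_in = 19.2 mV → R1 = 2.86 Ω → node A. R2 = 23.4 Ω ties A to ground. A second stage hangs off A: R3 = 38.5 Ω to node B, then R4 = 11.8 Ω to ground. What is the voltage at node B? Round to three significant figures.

V_B ≈ 3.82 mV

The second stage (R3 + R4 = 50.30 Ω) loads node A in parallel with R2.
R2 ‖ (R3+R4) = 15.97 Ω.
So V_A = 19.2 × 0.8481 = 16.28 mV.
Stage 2 is unloaded, so V_B = V_A · R4/(R3+R4) = 16.28 × 11.8/50.30 = 3.820 mV.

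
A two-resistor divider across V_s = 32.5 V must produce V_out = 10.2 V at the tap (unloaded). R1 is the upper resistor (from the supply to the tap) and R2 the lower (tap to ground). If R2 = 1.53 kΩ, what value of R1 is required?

The divider ratio is R2/(R1+R2) = 10.2/32.5 = 0.3138.
R1 = R2·(1/k − 1) = 1.53 × 2.186 = 3.345 kΩ.

R1 ≈ 3.35 kΩ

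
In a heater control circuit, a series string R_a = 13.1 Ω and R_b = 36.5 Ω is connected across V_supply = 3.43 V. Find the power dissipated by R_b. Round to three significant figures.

P ≈ 0.175 W

ΣR = 49.60 Ω → I = 3.43/49.60 = 0.06915 A.
V(R_b) = I·R = 2.524 V; P = V·I = 2.524 × 0.06915 = 0.1745 W.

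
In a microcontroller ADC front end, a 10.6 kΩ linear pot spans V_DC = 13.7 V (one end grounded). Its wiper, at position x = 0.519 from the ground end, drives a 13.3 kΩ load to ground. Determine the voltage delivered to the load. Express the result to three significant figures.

V_out ≈ 5.93 V

Split the track: R_lower = x·R_p = 5.501 kΩ, R_upper = (1−x)·R_p = 5.099 kΩ.
(x·R_p) ‖ R_L = 3.892 kΩ.
V_out = 13.7 × 3.892/(5.099 + 3.892) = 5.930 V.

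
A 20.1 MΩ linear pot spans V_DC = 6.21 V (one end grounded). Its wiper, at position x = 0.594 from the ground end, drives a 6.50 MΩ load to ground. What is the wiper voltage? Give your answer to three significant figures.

V_out ≈ 2.11 V

Split the track: R_lower = x·R_p = 11.94 MΩ, R_upper = (1−x)·R_p = 8.161 MΩ.
Lower segment in parallel with the load: 11.94 ‖ 6.50 = 4.209 MΩ.
Then V_out = V_DC · 4.209/(8.161 + 4.209) = 2.113 V.
(Unloaded: V_out = x·V_DC = 3.69 V.)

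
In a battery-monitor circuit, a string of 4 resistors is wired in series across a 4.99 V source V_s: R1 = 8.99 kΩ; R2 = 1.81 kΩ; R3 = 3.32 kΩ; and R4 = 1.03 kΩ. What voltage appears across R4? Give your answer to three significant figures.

ΣR = 8.99 + 1.81 + 3.32 + 1.03 = 15.15 kΩ.
Voltage divider: V = V_s · (1.030 / 15.15) = 4.99 × 0.06799 = 0.3393 V.

V ≈ 0.339 V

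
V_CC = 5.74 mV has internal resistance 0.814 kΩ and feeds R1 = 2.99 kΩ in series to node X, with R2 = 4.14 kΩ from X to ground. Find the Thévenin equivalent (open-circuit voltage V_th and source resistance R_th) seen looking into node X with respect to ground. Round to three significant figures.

V_th ≈ 2.99 mV, R_th ≈ 1.98 kΩ

R1' = 0.814 + 2.99 = 3.804 kΩ (source resistance + R1).
With X open, the divider is unloaded: V_th = 5.74 × 4.14/7.944 = 2.991 mV.
With V_CC suppressed (replaced by a short), R_th = R1' ‖ R2 = (3.804 × 4.14)/(3.804 + 4.14) = 1.982 kΩ.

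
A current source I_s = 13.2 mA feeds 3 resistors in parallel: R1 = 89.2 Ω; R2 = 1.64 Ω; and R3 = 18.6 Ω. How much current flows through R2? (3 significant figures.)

I ≈ 11.9 mA

Total conductance ΣG = 1/89.2 + 1/1.64 + 1/18.6 = 0.6747 (units of 1/Ω).
By the current-divider rule, I = I_s · G_k/ΣG = 13.2 × 0.9037 = 11.93 mA.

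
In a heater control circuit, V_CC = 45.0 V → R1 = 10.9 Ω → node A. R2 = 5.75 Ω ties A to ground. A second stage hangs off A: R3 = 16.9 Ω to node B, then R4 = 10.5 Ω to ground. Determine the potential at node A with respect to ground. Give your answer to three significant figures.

V_A ≈ 13.7 V

Node A sees R2 in parallel with the series input of stage 2, R3 + R4 = 27.40 Ω.
Effective lower resistance at A: R2 ‖ 27.40 = 4.753 Ω.
V_A = 45.0 × 4.753/(10.9 + 4.753) = 13.66 V.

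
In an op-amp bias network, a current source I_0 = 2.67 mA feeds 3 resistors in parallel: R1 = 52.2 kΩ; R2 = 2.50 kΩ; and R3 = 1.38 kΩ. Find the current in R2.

I ≈ 0.934 mA

Conductances: ΣG = 1/52.2 + 1/2.50 + 1/1.38 = 1.144 (1/kΩ).
Current divider: I(R2) = I_0 · G_k/ΣG = 2.67 × (0.4000/1.144) = 2.67 × 0.3497 = 0.9337 mA.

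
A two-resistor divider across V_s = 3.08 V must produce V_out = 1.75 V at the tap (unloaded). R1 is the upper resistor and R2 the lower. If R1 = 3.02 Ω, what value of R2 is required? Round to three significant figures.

The divider ratio is R2/(R1+R2) = 1.75/3.08 = 0.5682.
So R2 = R1 · V_out/(V_s − V_out) = 3.02 × 1.75/(3.08 − 1.75) = 3.02 × 1.316 = 3.974 Ω.

R2 ≈ 3.97 Ω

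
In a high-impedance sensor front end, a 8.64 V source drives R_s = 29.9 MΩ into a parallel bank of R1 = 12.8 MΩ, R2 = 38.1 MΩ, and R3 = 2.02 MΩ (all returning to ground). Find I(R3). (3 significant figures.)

Parallel bank: R_p = 1/(1/12.8 + 1/38.1 + 1/2.02) = 1.668 MΩ.
Node voltage V_A = V_CC · R_p/(R_s + R_p) = 8.64 × 0.05285 = 0.4566 V.
Branch current I = V_A/R3 = 0.4566/2.02 = 0.2260 µA.

I ≈ 0.226 µA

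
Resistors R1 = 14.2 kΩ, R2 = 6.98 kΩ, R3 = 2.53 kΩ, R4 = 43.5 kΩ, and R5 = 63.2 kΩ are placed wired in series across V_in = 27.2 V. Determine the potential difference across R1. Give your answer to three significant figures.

V ≈ 2.96 V

Series total: ΣR = 14.2 + 6.98 + 2.53 + 43.5 + 63.2 = 130.4 kΩ.
Voltage divider: V = V_in · (14.20 / 130.4) = 27.2 × 0.1089 = 2.962 V.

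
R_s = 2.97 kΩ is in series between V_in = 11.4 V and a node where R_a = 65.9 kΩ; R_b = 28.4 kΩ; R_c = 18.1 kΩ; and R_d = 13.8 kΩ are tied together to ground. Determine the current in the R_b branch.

I ≈ 0.263 mA

Equivalent of the parallel group: R_p = 5.615 kΩ.
V_A by voltage divider: V_A = 11.4 × 5.615/(2.97 + 5.615) = 7.456 V.
Branch current I = V_A/R_b = 7.456/28.4 = 0.2625 mA.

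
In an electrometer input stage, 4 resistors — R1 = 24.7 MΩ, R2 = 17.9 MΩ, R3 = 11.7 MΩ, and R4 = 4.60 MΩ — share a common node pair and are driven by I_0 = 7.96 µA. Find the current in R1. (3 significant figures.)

ΣG = 1/24.7 + 1/17.9 + 1/11.7 + 1/4.60 = 0.3992.
R1 takes the fraction G_k/ΣG = 0.04049/0.3992 = 0.1014, so I = 7.96 × 0.1014 = 0.8073 µA.

I ≈ 0.807 µA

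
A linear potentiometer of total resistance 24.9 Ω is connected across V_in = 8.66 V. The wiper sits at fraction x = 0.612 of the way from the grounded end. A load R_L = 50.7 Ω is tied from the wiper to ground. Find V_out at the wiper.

V_out ≈ 4.75 V

Split the track: R_lower = x·R_p = 15.24 Ω, R_upper = (1−x)·R_p = 9.661 Ω.
Lower segment in parallel with the load: 15.24 ‖ 50.7 = 11.72 Ω.
Loaded-divider output: V_out = 8.66 × 0.5481 = 4.746 V.
(Unloaded: V_out = x·V_in = 5.30 V.)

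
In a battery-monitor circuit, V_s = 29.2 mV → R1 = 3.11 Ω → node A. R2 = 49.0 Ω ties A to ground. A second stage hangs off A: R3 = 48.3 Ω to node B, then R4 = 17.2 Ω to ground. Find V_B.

V_B ≈ 6.90 mV

The second stage (R3 + R4 = 65.50 Ω) loads node A in parallel with R2.
Effective lower resistance at A: R2 ‖ 65.50 = 28.03 Ω.
So V_A = 29.2 × 0.9001 = 26.28 mV.
Then the unloaded second divider: V_B = V_A × R4/(R3+R4) = 26.28 × 0.2626 = 6.902 mV.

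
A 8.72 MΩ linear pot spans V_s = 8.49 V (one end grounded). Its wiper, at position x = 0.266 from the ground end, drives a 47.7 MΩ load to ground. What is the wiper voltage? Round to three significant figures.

V_out ≈ 2.18 V

Split the track: R_lower = x·R_p = 2.320 MΩ, R_upper = (1−x)·R_p = 6.400 MΩ.
(x·R_p) ‖ R_L = 2.212 MΩ.
Loaded-divider output: V_out = 8.49 × 0.2568 = 2.181 V.
(Unloaded: V_out = x·V_s = 2.26 V.)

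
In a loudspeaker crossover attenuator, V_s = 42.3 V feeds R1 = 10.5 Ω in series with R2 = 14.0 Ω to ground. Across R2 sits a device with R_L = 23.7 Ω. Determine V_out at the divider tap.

The load sits in parallel with R2, giving an effective lower resistance R2' = R2·R_L/(R2+R_L) = 8.801 Ω.
Now apply the divider: V_out = 42.3 × 0.4560 = 19.29 V.

V_out ≈ 19.3 V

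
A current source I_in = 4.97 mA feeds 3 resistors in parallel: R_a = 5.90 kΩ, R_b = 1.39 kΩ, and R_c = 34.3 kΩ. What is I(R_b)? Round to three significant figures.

ΣG = 1/5.90 + 1/1.39 + 1/34.3 = 0.9181.
Current divider: I(R_b) = I_in · G_k/ΣG = 4.97 × (0.7194/0.9181) = 4.97 × 0.7836 = 3.895 mA.

I ≈ 3.89 mA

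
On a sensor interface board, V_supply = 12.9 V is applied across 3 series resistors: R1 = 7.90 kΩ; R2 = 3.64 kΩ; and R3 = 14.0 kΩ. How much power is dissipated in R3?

P ≈ 3.57 mW

ΣR = 25.54 kΩ → I = 12.9/25.54 = 0.5051 mA.
P(R3) = I²·R3 = (0.5051)² × 14.0 = 3.572 mW.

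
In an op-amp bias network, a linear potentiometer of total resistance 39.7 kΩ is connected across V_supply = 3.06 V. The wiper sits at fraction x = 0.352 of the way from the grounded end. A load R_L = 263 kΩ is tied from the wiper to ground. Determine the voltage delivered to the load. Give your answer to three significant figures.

V_out ≈ 1.04 V

Lower segment x·R_p = 13.97 kΩ; upper segment (1−x)·R_p = 25.73 kΩ.
R_L loads the lower segment: effective lower R = 13.27 kΩ.
V_out = 3.06 × 13.27/(25.73 + 13.27) = 1.041 V.
(Unloaded: V_out = x·V_supply = 1.08 V.)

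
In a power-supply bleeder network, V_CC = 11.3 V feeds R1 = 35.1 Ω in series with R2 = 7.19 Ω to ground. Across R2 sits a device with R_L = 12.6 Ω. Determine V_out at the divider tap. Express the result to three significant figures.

The load sits in parallel with R2, giving an effective lower resistance R2' = R2·R_L/(R2+R_L) = 4.578 Ω.
Now apply the divider: V_out = 11.3 × 0.1154 = 1.304 V.

V_out ≈ 1.30 V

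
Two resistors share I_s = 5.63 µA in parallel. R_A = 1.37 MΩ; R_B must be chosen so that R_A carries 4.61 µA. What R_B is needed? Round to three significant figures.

R_B ≈ 6.19 MΩ

The fraction through R_A equals R_B/(R_A+R_B).
With f = 0.8188, R_B = R_A · f/(1−f) = 1.37 × 4.520 = 6.192 MΩ.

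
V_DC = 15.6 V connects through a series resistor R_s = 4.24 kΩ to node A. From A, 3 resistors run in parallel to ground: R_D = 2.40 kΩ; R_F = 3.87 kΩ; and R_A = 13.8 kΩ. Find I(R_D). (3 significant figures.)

Parallel bank: R_p = 1/(1/2.40 + 1/3.87 + 1/13.8) = 1.338 kΩ.
Node voltage V_A = V_DC · R_p/(R_s + R_p) = 15.6 × 0.2398 = 3.741 V.
I(R_D) = V_A / R_D = 3.741/2.40 = 1.559 mA.

I ≈ 1.56 mA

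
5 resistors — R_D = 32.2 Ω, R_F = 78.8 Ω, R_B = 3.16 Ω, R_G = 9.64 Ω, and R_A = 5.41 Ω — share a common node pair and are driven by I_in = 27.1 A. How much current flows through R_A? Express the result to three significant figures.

I ≈ 7.72 A

Total conductance ΣG = 1/32.2 + 1/78.8 + 1/3.16 + 1/9.64 + 1/5.41 = 0.6488 (units of 1/Ω).
By the current-divider rule, I = I_in · G_k/ΣG = 27.1 × 0.2849 = 7.721 A.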